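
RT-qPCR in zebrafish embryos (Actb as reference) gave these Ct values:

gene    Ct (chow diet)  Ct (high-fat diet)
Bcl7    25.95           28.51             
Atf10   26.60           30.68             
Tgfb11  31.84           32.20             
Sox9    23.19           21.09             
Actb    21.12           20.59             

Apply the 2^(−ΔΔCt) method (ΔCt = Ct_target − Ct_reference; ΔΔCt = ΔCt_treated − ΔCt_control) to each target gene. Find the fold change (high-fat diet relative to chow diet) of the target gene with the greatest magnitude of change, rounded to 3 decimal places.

Bcl7: ΔΔCt = (28.51−20.59) − (25.95−21.12) = 7.92 − 4.83 = 3.09; fold change = 2^-3.09 = 0.117
Atf10: ΔΔCt = (30.68−20.59) − (26.60−21.12) = 10.09 − 5.48 = 4.61; fold change = 2^-4.61 = 0.041
Tgfb11: ΔΔCt = (32.20−20.59) − (31.84−21.12) = 11.61 − 10.72 = 0.89; fold change = 2^-0.89 = 0.540
Sox9: ΔΔCt = (21.09−20.59) − (23.19−21.12) = 0.50 − 2.07 = -1.57; fold change = 2^1.57 = 2.969
Atf10 has the largest |ΔΔCt| = 4.61.

0.041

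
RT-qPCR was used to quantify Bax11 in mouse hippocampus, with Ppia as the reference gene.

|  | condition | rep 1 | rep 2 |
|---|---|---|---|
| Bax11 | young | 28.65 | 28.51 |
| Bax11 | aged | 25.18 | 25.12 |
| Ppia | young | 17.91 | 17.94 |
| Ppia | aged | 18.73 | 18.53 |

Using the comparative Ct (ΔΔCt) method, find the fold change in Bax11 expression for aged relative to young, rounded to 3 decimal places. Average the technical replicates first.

17.569

Mean Ct: Bax11 young 28.580; Bax11 aged 25.150; Ppia young 17.925; Ppia aged 18.630
ΔCt(young) = 28.580 − 17.925 = 10.655
ΔCt(aged) = 25.150 − 18.630 = 6.520
ΔΔCt = 6.520 − 10.655 = -4.135
Fold change = 2^(−(-4.135)) = 2^4.135 = 17.5695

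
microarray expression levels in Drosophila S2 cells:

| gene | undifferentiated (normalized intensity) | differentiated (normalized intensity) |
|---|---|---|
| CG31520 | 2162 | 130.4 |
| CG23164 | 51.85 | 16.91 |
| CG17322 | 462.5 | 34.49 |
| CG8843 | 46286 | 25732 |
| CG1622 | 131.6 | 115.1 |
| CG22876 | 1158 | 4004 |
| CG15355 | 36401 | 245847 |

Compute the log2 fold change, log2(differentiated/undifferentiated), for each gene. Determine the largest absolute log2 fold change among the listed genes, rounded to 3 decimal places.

log2(130.4/2162) = -4.051  (CG31520)
log2(16.91/51.85) = -1.616  (CG23164)
log2(34.49/462.5) = -3.745  (CG17322)
log2(25732/46286) = -0.847  (CG8843)
log2(115.1/131.6) = -0.193  (CG1622)
log2(4004/1158) = 1.790  (CG22876)
log2(245847/36401) = 2.756  (CG15355)
The largest magnitude belongs to CG31520.

4.051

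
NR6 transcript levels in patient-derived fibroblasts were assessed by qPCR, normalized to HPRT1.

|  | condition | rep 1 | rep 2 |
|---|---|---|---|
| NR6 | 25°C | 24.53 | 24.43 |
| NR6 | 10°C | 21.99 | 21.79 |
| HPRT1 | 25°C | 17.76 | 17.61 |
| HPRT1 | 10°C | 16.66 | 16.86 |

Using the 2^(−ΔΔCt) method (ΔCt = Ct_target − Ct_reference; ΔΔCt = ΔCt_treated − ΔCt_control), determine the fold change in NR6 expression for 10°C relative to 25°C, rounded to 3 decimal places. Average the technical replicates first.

Mean Ct: NR6 25°C 24.480; NR6 10°C 21.890; HPRT1 25°C 17.685; HPRT1 10°C 16.760
ΔCt(25°C) = 24.480 − 17.685 = 6.795
ΔCt(10°C) = 21.890 − 16.760 = 5.130
ΔΔCt = 5.130 − 6.795 = -1.665
Fold change = 2^(−(-1.665)) = 2^1.665 = 3.1711

3.171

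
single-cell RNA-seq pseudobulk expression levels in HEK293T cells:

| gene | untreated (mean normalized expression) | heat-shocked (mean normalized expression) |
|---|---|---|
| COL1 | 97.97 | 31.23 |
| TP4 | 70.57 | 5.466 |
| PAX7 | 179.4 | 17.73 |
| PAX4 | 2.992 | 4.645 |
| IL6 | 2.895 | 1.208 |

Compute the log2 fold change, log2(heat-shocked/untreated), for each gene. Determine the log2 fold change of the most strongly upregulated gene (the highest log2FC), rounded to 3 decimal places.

0.635

log2(31.23/97.97) = -1.649  (COL1)
log2(5.466/70.57) = -3.690  (TP4)
log2(17.73/179.4) = -3.339  (PAX7)
log2(4.645/2.992) = 0.635  (PAX4)
log2(1.208/2.895) = -1.261  (IL6)
PAX4 is most strongly upregulated.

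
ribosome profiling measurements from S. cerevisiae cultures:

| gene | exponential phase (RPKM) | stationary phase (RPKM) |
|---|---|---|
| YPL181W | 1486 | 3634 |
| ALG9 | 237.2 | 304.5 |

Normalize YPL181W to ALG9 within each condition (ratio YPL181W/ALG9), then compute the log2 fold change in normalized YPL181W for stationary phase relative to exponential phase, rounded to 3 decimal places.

YPL181W/ALG9 (exponential phase) = 1486 / 237.2 = 6.2648
YPL181W/ALG9 (stationary phase) = 3634 / 304.5 = 11.934
Fold change = 11.934 / 6.2648 = 1.9050
log2(1.9050) = 0.9298

0.930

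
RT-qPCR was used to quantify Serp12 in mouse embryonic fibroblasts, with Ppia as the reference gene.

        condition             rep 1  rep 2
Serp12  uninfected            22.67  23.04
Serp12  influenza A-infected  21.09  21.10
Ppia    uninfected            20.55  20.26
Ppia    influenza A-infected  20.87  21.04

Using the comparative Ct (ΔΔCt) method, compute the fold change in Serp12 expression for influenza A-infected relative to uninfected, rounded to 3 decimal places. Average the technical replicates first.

Mean Ct: Serp12 uninfected 22.855; Serp12 influenza A-infected 21.095; Ppia uninfected 20.405; Ppia influenza A-infected 20.955
ΔCt(uninfected) = 22.855 − 20.405 = 2.450
ΔCt(influenza A-infected) = 21.095 − 20.955 = 0.140
ΔΔCt = 0.140 − 2.450 = -2.310
Fold change = 2^(−(-2.310)) = 2^2.310 = 4.9588

4.959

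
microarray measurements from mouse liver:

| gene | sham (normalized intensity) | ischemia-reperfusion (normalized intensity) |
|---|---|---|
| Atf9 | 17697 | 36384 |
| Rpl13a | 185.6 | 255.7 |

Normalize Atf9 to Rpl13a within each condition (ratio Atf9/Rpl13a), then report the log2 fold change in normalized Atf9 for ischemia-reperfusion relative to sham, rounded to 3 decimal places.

0.578

Atf9/Rpl13a (sham) = 17697 / 185.6 = 95.35
Atf9/Rpl13a (ischemia-reperfusion) = 36384 / 255.7 = 142.29
Fold change = 142.29 / 95.35 = 1.4923
log2(1.4923) = 0.5775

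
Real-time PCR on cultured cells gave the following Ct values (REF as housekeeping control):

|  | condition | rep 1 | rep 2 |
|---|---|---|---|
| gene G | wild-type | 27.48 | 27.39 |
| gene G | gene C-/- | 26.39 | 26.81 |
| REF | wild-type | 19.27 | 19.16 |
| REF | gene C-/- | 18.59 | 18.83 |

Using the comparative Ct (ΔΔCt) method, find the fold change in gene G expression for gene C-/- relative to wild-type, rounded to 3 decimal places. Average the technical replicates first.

Mean Ct: gene G wild-type 27.435; gene G gene C-/- 26.600; REF wild-type 19.215; REF gene C-/- 18.710
ΔCt(wild-type) = 27.435 − 19.215 = 8.220
ΔCt(gene C-/-) = 26.600 − 18.710 = 7.890
ΔΔCt = 7.890 − 8.220 = -0.330
Fold change = 2^(−(-0.330)) = 2^0.330 = 1.2570

1.257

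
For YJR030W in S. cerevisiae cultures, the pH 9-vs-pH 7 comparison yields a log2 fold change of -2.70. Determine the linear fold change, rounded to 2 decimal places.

0.15

Fold change = 2^(-2.70) = 0.154
That is, YJR030W drops to 15.4% of the pH 7 level.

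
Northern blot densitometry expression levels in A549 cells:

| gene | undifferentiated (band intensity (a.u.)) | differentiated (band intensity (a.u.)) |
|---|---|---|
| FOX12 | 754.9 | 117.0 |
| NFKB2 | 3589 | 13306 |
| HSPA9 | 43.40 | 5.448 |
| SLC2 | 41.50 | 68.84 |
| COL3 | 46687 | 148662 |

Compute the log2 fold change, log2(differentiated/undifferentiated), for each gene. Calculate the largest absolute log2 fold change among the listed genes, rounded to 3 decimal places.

2.994

log2(117.0/754.9) = -2.690  (FOX12)
log2(13306/3589) = 1.890  (NFKB2)
log2(5.448/43.40) = -2.994  (HSPA9)
log2(68.84/41.50) = 0.730  (SLC2)
log2(148662/46687) = 1.671  (COL3)
The largest magnitude belongs to HSPA9.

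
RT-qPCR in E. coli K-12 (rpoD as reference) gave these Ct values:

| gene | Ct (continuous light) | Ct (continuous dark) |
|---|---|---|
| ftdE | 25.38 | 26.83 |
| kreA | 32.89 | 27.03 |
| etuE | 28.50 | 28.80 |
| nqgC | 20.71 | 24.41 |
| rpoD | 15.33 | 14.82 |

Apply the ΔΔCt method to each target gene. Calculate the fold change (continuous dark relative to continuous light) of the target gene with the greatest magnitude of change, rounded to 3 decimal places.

ftdE: ΔΔCt = (26.83−14.82) − (25.38−15.33) = 12.01 − 10.05 = 1.96; fold change = 2^-1.96 = 0.257
kreA: ΔΔCt = (27.03−14.82) − (32.89−15.33) = 12.21 − 17.56 = -5.35; fold change = 2^5.35 = 40.786
etuE: ΔΔCt = (28.80−14.82) − (28.50−15.33) = 13.98 − 13.17 = 0.81; fold change = 2^-0.81 = 0.570
nqgC: ΔΔCt = (24.41−14.82) − (20.71−15.33) = 9.59 − 5.38 = 4.21; fold change = 2^-4.21 = 0.054
kreA has the largest |ΔΔCt| = 5.35.

40.786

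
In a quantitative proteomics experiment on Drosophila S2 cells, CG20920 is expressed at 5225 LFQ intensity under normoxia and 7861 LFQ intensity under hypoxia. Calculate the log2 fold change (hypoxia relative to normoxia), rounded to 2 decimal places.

Fold change = 7861 / 5225 = 1.5045
log2(1.5045) = 0.589

0.59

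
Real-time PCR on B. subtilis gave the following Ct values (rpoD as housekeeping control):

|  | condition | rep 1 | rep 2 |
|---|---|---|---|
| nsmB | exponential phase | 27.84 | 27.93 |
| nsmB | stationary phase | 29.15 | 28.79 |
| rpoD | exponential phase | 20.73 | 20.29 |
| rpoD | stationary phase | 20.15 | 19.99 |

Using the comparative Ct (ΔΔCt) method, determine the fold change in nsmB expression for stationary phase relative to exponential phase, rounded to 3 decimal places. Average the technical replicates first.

0.347

Mean Ct: nsmB exponential phase 27.885; nsmB stationary phase 28.970; rpoD exponential phase 20.510; rpoD stationary phase 20.070
ΔCt(exponential phase) = 27.885 − 20.510 = 7.375
ΔCt(stationary phase) = 28.970 − 20.070 = 8.900
ΔΔCt = 8.900 − 7.375 = 1.525
Fold change = 2^(−1.525) = 0.3475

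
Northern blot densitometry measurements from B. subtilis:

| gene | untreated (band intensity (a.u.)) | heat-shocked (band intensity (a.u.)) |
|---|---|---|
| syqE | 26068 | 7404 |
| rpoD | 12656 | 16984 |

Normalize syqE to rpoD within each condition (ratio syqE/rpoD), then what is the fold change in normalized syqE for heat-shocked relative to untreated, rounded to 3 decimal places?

syqE/rpoD (untreated) = 26068 / 12656 = 2.0597
syqE/rpoD (heat-shocked) = 7404 / 16984 = 0.43594
Fold change = 0.43594 / 2.0597 = 0.2116

0.212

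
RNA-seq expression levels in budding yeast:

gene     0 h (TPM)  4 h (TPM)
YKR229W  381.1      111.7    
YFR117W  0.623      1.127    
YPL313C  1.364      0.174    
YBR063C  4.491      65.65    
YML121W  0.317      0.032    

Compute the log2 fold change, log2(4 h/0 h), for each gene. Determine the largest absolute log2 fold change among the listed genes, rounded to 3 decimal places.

log2(111.7/381.1) = -1.771  (YKR229W)
log2(1.127/0.623) = 0.855  (YFR117W)
log2(0.174/1.364) = -2.971  (YPL313C)
log2(65.65/4.491) = 3.870  (YBR063C)
log2(0.032/0.317) = -3.308  (YML121W)
The largest magnitude belongs to YBR063C.

3.870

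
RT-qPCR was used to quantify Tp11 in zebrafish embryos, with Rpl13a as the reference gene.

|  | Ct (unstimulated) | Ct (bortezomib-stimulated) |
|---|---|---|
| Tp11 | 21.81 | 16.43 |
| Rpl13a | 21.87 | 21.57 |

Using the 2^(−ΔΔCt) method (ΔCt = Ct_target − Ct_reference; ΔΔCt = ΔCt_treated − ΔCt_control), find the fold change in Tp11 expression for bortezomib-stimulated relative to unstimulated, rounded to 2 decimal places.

33.82

ΔCt(unstimulated) = 21.810 − 21.870 = -0.060
ΔCt(bortezomib-stimulated) = 16.430 − 21.570 = -5.140
ΔΔCt = -5.140 − (-0.060) = -5.080
Fold change = 2^(−(-5.080)) = 2^5.080 = 33.825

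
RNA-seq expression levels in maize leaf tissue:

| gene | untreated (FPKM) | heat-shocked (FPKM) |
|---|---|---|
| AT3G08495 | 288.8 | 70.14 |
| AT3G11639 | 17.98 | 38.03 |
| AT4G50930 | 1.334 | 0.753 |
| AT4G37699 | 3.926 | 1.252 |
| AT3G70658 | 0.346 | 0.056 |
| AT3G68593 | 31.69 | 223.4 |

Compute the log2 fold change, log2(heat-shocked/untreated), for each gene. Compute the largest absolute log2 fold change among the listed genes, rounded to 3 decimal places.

2.818

log2(70.14/288.8) = -2.042  (AT3G08495)
log2(38.03/17.98) = 1.081  (AT3G11639)
log2(0.753/1.334) = -0.825  (AT4G50930)
log2(1.252/3.926) = -1.649  (AT4G37699)
log2(0.056/0.346) = -2.627  (AT3G70658)
log2(223.4/31.69) = 2.818  (AT3G68593)
The largest magnitude belongs to AT3G68593.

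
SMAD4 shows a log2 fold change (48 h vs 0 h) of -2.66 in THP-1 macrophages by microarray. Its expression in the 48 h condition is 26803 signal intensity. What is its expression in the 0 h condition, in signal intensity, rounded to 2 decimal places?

169403.82

Fold change = 2^(-2.66) = 0.1582
0 h expression = 26803 / 0.1582 = 169403.82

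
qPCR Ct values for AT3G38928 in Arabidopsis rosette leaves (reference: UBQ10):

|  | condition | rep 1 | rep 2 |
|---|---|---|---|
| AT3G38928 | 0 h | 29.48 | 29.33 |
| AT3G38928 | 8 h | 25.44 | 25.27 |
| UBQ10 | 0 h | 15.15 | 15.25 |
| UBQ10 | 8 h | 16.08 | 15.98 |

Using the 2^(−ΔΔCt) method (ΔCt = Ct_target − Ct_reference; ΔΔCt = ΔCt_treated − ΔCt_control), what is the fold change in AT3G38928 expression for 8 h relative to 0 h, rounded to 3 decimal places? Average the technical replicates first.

Mean Ct: AT3G38928 0 h 29.405; AT3G38928 8 h 25.355; UBQ10 0 h 15.200; UBQ10 8 h 16.030
ΔCt(0 h) = 29.405 − 15.200 = 14.205
ΔCt(8 h) = 25.355 − 16.030 = 9.325
ΔΔCt = 9.325 − 14.205 = -4.880
Fold change = 2^(−(-4.880)) = 2^4.880 = 29.4460

29.446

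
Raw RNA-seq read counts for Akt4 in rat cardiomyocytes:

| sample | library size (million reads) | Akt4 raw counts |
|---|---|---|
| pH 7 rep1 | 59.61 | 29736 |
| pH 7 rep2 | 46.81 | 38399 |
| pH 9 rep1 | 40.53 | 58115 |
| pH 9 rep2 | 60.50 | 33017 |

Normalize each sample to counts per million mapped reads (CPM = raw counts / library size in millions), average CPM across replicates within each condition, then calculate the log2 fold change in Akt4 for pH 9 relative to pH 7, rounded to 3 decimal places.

CPM(pH 7 rep1) = 29736 / 59.61 = 498.8425
CPM(pH 7 rep2) = 38399 / 46.81 = 820.3162
CPM(pH 9 rep1) = 58115 / 40.53 = 1433.8761
CPM(pH 9 rep2) = 33017 / 60.50 = 545.7355
mean CPM(pH 7) = 659.5793; mean CPM(pH 9) = 989.8058
Fold change = 989.8058 / 659.5793 = 1.50066
log2(1.50066) = 0.5856

0.586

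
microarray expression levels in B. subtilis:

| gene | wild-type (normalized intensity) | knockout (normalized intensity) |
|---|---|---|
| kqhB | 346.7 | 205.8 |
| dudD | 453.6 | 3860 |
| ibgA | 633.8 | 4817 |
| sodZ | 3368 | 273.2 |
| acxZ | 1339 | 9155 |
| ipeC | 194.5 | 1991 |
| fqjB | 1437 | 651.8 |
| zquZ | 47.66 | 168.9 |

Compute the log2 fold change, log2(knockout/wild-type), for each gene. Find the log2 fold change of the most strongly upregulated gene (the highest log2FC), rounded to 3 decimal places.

log2(205.8/346.7) = -0.752  (kqhB)
log2(3860/453.6) = 3.089  (dudD)
log2(4817/633.8) = 2.926  (ibgA)
log2(273.2/3368) = -3.624  (sodZ)
log2(9155/1339) = 2.773  (acxZ)
log2(1991/194.5) = 3.356  (ipeC)
log2(651.8/1437) = -1.141  (fqjB)
log2(168.9/47.66) = 1.825  (zquZ)
ipeC is most strongly upregulated.

3.356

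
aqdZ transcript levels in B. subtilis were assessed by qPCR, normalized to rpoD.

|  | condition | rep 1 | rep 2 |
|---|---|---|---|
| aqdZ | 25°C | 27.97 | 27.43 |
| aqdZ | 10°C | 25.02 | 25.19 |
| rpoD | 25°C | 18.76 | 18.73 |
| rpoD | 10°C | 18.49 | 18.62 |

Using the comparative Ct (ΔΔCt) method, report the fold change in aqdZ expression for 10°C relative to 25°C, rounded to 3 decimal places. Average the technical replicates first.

5.296

Mean Ct: aqdZ 25°C 27.700; aqdZ 10°C 25.105; rpoD 25°C 18.745; rpoD 10°C 18.555
ΔCt(25°C) = 27.700 − 18.745 = 8.955
ΔCt(10°C) = 25.105 − 18.555 = 6.550
ΔΔCt = 6.550 − 8.955 = -2.405
Fold change = 2^(−(-2.405)) = 2^2.405 = 5.2964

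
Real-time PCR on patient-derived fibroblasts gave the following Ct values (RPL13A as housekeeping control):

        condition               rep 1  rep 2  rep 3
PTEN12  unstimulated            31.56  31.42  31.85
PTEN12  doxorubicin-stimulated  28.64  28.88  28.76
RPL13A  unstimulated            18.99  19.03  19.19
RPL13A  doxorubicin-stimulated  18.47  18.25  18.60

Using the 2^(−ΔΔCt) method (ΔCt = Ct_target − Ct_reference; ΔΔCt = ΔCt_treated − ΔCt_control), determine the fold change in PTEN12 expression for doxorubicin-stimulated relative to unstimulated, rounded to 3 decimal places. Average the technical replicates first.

Mean Ct: PTEN12 unstimulated 31.610; PTEN12 doxorubicin-stimulated 28.760; RPL13A unstimulated 19.070; RPL13A doxorubicin-stimulated 18.440
ΔCt(unstimulated) = 31.610 − 19.070 = 12.540
ΔCt(doxorubicin-stimulated) = 28.760 − 18.440 = 10.320
ΔΔCt = 10.320 − 12.540 = -2.220
Fold change = 2^(−(-2.220)) = 2^2.220 = 4.6589

4.659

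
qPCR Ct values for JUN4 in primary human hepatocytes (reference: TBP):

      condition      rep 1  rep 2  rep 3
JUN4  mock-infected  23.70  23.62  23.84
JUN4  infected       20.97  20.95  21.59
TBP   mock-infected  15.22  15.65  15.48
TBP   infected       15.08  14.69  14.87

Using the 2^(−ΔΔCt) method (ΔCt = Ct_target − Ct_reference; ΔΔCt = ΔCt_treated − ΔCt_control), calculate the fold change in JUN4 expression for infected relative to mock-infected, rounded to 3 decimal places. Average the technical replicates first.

Mean Ct: JUN4 mock-infected 23.720; JUN4 infected 21.170; TBP mock-infected 15.450; TBP infected 14.880
ΔCt(mock-infected) = 23.720 − 15.450 = 8.270
ΔCt(infected) = 21.170 − 14.880 = 6.290
ΔΔCt = 6.290 − 8.270 = -1.980
Fold change = 2^(−(-1.980)) = 2^1.980 = 3.9449

3.945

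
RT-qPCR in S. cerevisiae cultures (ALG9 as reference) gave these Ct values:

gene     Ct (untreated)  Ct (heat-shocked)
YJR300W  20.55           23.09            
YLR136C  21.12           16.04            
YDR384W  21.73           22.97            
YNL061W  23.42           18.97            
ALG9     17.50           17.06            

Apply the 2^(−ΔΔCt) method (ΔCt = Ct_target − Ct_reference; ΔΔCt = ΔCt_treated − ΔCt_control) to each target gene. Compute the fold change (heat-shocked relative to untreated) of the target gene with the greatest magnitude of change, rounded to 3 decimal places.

YJR300W: ΔΔCt = (23.09−17.06) − (20.55−17.50) = 6.03 − 3.05 = 2.98; fold change = 2^-2.98 = 0.127
YLR136C: ΔΔCt = (16.04−17.06) − (21.12−17.50) = -1.02 − 3.62 = -4.64; fold change = 2^4.64 = 24.933
YDR384W: ΔΔCt = (22.97−17.06) − (21.73−17.50) = 5.91 − 4.23 = 1.68; fold change = 2^-1.68 = 0.312
YNL061W: ΔΔCt = (18.97−17.06) − (23.42−17.50) = 1.91 − 5.92 = -4.01; fold change = 2^4.01 = 16.111
YLR136C has the largest |ΔΔCt| = 4.64.

24.933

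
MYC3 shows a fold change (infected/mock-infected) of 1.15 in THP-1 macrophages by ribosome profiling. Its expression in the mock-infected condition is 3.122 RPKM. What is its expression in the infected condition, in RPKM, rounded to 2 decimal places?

3.59

infected expression = 3.122 × 1.15 = 3.59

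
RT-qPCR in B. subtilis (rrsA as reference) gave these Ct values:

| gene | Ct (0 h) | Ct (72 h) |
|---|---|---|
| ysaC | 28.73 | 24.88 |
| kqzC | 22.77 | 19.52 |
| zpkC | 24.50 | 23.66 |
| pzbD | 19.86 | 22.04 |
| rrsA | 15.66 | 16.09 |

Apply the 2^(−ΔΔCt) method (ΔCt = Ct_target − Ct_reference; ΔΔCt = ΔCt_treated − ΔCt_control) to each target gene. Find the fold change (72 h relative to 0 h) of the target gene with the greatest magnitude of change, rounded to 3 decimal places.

19.427

ysaC: ΔΔCt = (24.88−16.09) − (28.73−15.66) = 8.79 − 13.07 = -4.28; fold change = 2^4.28 = 19.427
kqzC: ΔΔCt = (19.52−16.09) − (22.77−15.66) = 3.43 − 7.11 = -3.68; fold change = 2^3.68 = 12.817
zpkC: ΔΔCt = (23.66−16.09) − (24.50−15.66) = 7.57 − 8.84 = -1.27; fold change = 2^1.27 = 2.412
pzbD: ΔΔCt = (22.04−16.09) − (19.86−15.66) = 5.95 − 4.20 = 1.75; fold change = 2^-1.75 = 0.297
ysaC has the largest |ΔΔCt| = 4.28.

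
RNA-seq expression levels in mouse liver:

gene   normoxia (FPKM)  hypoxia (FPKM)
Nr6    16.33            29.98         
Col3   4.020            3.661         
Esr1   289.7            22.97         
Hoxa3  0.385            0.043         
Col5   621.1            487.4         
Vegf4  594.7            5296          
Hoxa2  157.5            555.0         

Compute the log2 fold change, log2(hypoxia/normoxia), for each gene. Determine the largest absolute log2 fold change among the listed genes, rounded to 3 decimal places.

log2(29.98/16.33) = 0.876  (Nr6)
log2(3.661/4.020) = -0.135  (Col3)
log2(22.97/289.7) = -3.657  (Esr1)
log2(0.043/0.385) = -3.162  (Hoxa3)
log2(487.4/621.1) = -0.350  (Col5)
log2(5296/594.7) = 3.155  (Vegf4)
log2(555.0/157.5) = 1.817  (Hoxa2)
The largest magnitude belongs to Esr1.

3.657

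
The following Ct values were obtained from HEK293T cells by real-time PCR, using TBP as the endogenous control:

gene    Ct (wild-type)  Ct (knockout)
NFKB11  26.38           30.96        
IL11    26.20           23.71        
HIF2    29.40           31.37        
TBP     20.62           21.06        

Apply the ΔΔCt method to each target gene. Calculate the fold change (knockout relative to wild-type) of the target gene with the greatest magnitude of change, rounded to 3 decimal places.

NFKB11: ΔΔCt = (30.96−21.06) − (26.38−20.62) = 9.90 − 5.76 = 4.14; fold change = 2^-4.14 = 0.057
IL11: ΔΔCt = (23.71−21.06) − (26.20−20.62) = 2.65 − 5.58 = -2.93; fold change = 2^2.93 = 7.621
HIF2: ΔΔCt = (31.37−21.06) − (29.40−20.62) = 10.31 − 8.78 = 1.53; fold change = 2^-1.53 = 0.346
NFKB11 has the largest |ΔΔCt| = 4.14.

0.057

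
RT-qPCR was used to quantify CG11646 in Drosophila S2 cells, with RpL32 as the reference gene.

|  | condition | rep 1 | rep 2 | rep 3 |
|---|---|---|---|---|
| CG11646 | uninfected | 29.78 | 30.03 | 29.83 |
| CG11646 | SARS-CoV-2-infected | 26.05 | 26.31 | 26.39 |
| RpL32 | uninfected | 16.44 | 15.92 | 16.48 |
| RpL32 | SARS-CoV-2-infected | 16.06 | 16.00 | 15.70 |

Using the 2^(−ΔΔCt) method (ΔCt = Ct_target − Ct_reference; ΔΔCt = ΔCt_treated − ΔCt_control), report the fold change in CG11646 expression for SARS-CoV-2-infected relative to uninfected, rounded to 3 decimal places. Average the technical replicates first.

9.646

Mean Ct: CG11646 uninfected 29.880; CG11646 SARS-CoV-2-infected 26.250; RpL32 uninfected 16.280; RpL32 SARS-CoV-2-infected 15.920
ΔCt(uninfected) = 29.880 − 16.280 = 13.600
ΔCt(SARS-CoV-2-infected) = 26.250 − 15.920 = 10.330
ΔΔCt = 10.330 − 13.600 = -3.270
Fold change = 2^(−(-3.270)) = 2^3.270 = 9.6465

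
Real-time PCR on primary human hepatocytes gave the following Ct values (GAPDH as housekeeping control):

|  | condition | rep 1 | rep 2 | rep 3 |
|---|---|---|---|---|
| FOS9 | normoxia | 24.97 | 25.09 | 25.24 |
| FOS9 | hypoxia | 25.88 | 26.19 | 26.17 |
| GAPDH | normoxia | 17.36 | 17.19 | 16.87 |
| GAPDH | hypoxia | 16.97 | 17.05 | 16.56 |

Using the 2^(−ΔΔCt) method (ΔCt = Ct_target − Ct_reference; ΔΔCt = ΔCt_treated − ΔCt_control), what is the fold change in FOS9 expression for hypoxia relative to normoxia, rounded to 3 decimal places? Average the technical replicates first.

0.418

Mean Ct: FOS9 normoxia 25.100; FOS9 hypoxia 26.080; GAPDH normoxia 17.140; GAPDH hypoxia 16.860
ΔCt(normoxia) = 25.100 − 17.140 = 7.960
ΔCt(hypoxia) = 26.080 − 16.860 = 9.220
ΔΔCt = 9.220 − 7.960 = 1.260
Fold change = 2^(−1.260) = 0.4175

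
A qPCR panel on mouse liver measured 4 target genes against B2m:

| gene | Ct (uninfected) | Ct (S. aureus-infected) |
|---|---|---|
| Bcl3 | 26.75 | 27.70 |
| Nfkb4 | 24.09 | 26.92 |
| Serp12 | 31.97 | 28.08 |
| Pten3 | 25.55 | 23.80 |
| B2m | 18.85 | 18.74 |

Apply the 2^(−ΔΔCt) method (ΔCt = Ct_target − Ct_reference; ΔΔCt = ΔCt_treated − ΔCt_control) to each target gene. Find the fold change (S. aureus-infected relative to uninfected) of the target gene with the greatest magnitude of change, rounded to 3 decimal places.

13.737

Bcl3: ΔΔCt = (27.70−18.74) − (26.75−18.85) = 8.96 − 7.90 = 1.06; fold change = 2^-1.06 = 0.480
Nfkb4: ΔΔCt = (26.92−18.74) − (24.09−18.85) = 8.18 − 5.24 = 2.94; fold change = 2^-2.94 = 0.130
Serp12: ΔΔCt = (28.08−18.74) − (31.97−18.85) = 9.34 − 13.12 = -3.78; fold change = 2^3.78 = 13.737
Pten3: ΔΔCt = (23.80−18.74) − (25.55−18.85) = 5.06 − 6.70 = -1.64; fold change = 2^1.64 = 3.117
Serp12 has the largest |ΔΔCt| = 3.78.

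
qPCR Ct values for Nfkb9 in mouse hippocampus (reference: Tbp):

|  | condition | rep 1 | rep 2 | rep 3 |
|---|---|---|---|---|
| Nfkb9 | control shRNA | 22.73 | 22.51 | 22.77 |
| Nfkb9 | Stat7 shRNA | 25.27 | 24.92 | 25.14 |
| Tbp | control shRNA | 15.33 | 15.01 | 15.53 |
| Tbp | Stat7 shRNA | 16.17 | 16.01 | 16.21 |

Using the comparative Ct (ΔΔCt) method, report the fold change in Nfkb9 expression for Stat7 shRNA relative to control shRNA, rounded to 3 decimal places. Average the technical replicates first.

Mean Ct: Nfkb9 control shRNA 22.670; Nfkb9 Stat7 shRNA 25.110; Tbp control shRNA 15.290; Tbp Stat7 shRNA 16.130
ΔCt(control shRNA) = 22.670 − 15.290 = 7.380
ΔCt(Stat7 shRNA) = 25.110 − 16.130 = 8.980
ΔΔCt = 8.980 − 7.380 = 1.600
Fold change = 2^(−1.600) = 0.3299

0.330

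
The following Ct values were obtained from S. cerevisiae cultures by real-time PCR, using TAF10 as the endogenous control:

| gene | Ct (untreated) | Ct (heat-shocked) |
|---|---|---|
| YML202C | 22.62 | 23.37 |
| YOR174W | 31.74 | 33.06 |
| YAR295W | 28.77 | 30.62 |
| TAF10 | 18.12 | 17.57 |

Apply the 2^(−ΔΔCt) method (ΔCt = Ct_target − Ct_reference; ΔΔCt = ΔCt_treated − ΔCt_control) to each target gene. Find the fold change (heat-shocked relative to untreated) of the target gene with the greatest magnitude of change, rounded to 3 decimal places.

0.189

YML202C: ΔΔCt = (23.37−17.57) − (22.62−18.12) = 5.80 − 4.50 = 1.30; fold change = 2^-1.30 = 0.406
YOR174W: ΔΔCt = (33.06−17.57) − (31.74−18.12) = 15.49 − 13.62 = 1.87; fold change = 2^-1.87 = 0.274
YAR295W: ΔΔCt = (30.62−17.57) − (28.77−18.12) = 13.05 − 10.65 = 2.40; fold change = 2^-2.40 = 0.189
YAR295W has the largest |ΔΔCt| = 2.40.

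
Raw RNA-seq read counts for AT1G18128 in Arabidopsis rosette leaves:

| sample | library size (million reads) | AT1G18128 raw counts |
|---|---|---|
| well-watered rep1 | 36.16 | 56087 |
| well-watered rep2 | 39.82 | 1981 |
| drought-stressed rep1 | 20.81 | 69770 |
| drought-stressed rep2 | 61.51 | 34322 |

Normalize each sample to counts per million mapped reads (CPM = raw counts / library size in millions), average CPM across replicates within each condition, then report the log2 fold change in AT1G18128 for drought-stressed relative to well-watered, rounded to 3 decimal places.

1.289

CPM(well-watered rep1) = 56087 / 36.16 = 1551.0785
CPM(well-watered rep2) = 1981 / 39.82 = 49.7489
CPM(drought-stressed rep1) = 69770 / 20.81 = 3352.7150
CPM(drought-stressed rep2) = 34322 / 61.51 = 557.9906
mean CPM(well-watered) = 800.4137; mean CPM(drought-stressed) = 1955.3528
Fold change = 1955.3528 / 800.4137 = 2.44293
log2(2.44293) = 1.2886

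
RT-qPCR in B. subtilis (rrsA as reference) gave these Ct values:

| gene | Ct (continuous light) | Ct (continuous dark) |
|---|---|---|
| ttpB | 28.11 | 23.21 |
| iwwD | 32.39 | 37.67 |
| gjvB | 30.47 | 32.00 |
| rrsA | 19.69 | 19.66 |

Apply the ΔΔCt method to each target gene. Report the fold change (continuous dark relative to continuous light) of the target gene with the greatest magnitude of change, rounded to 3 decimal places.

ttpB: ΔΔCt = (23.21−19.66) − (28.11−19.69) = 3.55 − 8.42 = -4.87; fold change = 2^4.87 = 29.243
iwwD: ΔΔCt = (37.67−19.66) − (32.39−19.69) = 18.01 − 12.70 = 5.31; fold change = 2^-5.31 = 0.025
gjvB: ΔΔCt = (32.00−19.66) − (30.47−19.69) = 12.34 − 10.78 = 1.56; fold change = 2^-1.56 = 0.339
iwwD has the largest |ΔΔCt| = 5.31.

0.025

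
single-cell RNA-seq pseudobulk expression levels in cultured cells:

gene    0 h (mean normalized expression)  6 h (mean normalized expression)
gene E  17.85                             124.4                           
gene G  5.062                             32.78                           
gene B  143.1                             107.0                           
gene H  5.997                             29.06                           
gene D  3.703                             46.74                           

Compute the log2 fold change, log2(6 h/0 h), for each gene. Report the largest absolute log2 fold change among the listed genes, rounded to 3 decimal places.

log2(124.4/17.85) = 2.801  (gene E)
log2(32.78/5.062) = 2.695  (gene G)
log2(107.0/143.1) = -0.419  (gene B)
log2(29.06/5.997) = 2.277  (gene H)
log2(46.74/3.703) = 3.658  (gene D)
The largest magnitude belongs to gene D.

3.658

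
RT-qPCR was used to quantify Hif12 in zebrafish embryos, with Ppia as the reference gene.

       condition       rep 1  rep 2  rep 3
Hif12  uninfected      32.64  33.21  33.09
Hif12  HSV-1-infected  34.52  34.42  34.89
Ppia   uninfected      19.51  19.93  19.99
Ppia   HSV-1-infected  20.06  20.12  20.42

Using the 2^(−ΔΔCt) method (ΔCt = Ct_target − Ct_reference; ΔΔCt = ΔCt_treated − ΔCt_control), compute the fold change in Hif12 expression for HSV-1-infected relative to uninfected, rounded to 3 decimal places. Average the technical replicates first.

Mean Ct: Hif12 uninfected 32.980; Hif12 HSV-1-infected 34.610; Ppia uninfected 19.810; Ppia HSV-1-infected 20.200
ΔCt(uninfected) = 32.980 − 19.810 = 13.170
ΔCt(HSV-1-infected) = 34.610 − 20.200 = 14.410
ΔΔCt = 14.410 − 13.170 = 1.240
Fold change = 2^(−1.240) = 0.4234

0.423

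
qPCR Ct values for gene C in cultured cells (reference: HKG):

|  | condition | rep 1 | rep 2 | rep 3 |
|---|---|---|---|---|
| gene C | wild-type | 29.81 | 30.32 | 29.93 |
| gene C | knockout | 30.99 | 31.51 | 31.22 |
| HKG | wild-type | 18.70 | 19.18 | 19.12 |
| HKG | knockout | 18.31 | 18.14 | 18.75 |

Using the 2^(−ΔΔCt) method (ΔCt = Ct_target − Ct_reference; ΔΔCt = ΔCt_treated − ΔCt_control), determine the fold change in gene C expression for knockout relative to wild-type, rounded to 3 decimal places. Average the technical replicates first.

Mean Ct: gene C wild-type 30.020; gene C knockout 31.240; HKG wild-type 19.000; HKG knockout 18.400
ΔCt(wild-type) = 30.020 − 19.000 = 11.020
ΔCt(knockout) = 31.240 − 18.400 = 12.840
ΔΔCt = 12.840 − 11.020 = 1.820
Fold change = 2^(−1.820) = 0.2832

0.283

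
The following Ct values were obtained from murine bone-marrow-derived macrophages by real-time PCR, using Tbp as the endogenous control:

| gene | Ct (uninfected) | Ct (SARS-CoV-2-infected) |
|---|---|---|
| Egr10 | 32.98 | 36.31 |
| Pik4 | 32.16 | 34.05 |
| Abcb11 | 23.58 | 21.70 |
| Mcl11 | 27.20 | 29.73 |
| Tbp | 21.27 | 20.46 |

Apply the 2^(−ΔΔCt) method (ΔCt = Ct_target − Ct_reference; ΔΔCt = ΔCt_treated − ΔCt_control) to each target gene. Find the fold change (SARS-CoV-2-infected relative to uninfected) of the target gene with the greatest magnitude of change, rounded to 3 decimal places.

Egr10: ΔΔCt = (36.31−20.46) − (32.98−21.27) = 15.85 − 11.71 = 4.14; fold change = 2^-4.14 = 0.057
Pik4: ΔΔCt = (34.05−20.46) − (32.16−21.27) = 13.59 − 10.89 = 2.70; fold change = 2^-2.70 = 0.154
Abcb11: ΔΔCt = (21.70−20.46) − (23.58−21.27) = 1.24 − 2.31 = -1.07; fold change = 2^1.07 = 2.099
Mcl11: ΔΔCt = (29.73−20.46) − (27.20−21.27) = 9.27 − 5.93 = 3.34; fold change = 2^-3.34 = 0.099
Egr10 has the largest |ΔΔCt| = 4.14.

0.057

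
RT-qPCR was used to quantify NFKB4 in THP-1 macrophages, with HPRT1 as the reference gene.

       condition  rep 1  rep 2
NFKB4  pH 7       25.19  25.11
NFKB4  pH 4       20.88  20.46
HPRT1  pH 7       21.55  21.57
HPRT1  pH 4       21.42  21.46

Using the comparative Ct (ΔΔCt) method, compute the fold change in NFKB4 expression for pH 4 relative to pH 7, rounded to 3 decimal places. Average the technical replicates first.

20.535

Mean Ct: NFKB4 pH 7 25.150; NFKB4 pH 4 20.670; HPRT1 pH 7 21.560; HPRT1 pH 4 21.440
ΔCt(pH 7) = 25.150 − 21.560 = 3.590
ΔCt(pH 4) = 20.670 − 21.440 = -0.770
ΔΔCt = -0.770 − 3.590 = -4.360
Fold change = 2^(−(-4.360)) = 2^4.360 = 20.5348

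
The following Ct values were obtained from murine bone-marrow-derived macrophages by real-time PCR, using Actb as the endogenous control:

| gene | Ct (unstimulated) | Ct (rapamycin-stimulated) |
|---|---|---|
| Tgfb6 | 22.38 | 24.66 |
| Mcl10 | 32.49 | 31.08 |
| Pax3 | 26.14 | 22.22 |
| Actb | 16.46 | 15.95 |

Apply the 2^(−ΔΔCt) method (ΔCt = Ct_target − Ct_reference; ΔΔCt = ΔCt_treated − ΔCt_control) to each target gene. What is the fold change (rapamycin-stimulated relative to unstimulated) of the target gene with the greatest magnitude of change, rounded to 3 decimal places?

10.629

Tgfb6: ΔΔCt = (24.66−15.95) − (22.38−16.46) = 8.71 − 5.92 = 2.79; fold change = 2^-2.79 = 0.145
Mcl10: ΔΔCt = (31.08−15.95) − (32.49−16.46) = 15.13 − 16.03 = -0.90; fold change = 2^0.90 = 1.866
Pax3: ΔΔCt = (22.22−15.95) − (26.14−16.46) = 6.27 − 9.68 = -3.41; fold change = 2^3.41 = 10.629
Pax3 has the largest |ΔΔCt| = 3.41.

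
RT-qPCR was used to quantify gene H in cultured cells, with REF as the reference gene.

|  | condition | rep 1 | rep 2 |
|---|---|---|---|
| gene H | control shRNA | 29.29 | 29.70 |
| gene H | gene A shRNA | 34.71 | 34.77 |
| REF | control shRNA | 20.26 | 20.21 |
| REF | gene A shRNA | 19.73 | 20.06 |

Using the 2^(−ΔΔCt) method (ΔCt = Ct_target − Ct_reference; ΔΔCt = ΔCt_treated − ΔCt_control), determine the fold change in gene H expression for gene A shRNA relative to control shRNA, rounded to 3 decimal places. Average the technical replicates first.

Mean Ct: gene H control shRNA 29.495; gene H gene A shRNA 34.740; REF control shRNA 20.235; REF gene A shRNA 19.895
ΔCt(control shRNA) = 29.495 − 20.235 = 9.260
ΔCt(gene A shRNA) = 34.740 − 19.895 = 14.845
ΔΔCt = 14.845 − 9.260 = 5.585
Fold change = 2^(−5.585) = 0.0208

0.021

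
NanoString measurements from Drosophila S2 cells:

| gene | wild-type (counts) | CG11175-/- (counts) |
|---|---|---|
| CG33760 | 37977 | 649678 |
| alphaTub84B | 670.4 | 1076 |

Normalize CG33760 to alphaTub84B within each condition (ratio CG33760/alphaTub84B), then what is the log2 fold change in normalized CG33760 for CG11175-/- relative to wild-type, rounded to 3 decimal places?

3.414

CG33760/alphaTub84B (wild-type) = 37977 / 670.4 = 56.648
CG33760/alphaTub84B (CG11175-/-) = 649678 / 1076 = 603.79
Fold change = 603.79 / 56.648 = 10.6586
log2(10.6586) = 3.4139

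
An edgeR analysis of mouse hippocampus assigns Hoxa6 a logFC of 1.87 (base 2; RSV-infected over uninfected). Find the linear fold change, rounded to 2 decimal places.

Fold change = 2^(1.87) = 3.655

3.66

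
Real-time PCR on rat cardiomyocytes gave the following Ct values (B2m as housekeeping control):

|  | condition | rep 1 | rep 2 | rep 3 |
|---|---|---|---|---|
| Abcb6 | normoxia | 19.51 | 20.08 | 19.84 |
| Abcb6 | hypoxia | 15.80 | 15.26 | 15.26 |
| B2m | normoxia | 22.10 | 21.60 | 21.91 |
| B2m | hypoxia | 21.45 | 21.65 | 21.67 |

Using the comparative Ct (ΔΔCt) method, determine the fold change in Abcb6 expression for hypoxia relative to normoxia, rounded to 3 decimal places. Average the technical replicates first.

Mean Ct: Abcb6 normoxia 19.810; Abcb6 hypoxia 15.440; B2m normoxia 21.870; B2m hypoxia 21.590
ΔCt(normoxia) = 19.810 − 21.870 = -2.060
ΔCt(hypoxia) = 15.440 − 21.590 = -6.150
ΔΔCt = -6.150 − (-2.060) = -4.090
Fold change = 2^(−(-4.090)) = 2^4.090 = 17.0299

17.030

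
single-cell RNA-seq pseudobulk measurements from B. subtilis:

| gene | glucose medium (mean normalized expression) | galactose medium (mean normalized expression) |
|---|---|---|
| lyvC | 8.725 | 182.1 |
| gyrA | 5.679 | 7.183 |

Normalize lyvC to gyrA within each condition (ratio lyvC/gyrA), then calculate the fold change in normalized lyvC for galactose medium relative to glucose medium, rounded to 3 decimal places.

lyvC/gyrA (glucose medium) = 8.725 / 5.679 = 1.5364
lyvC/gyrA (galactose medium) = 182.1 / 7.183 = 25.352
Fold change = 25.352 / 1.5364 = 16.5010

16.501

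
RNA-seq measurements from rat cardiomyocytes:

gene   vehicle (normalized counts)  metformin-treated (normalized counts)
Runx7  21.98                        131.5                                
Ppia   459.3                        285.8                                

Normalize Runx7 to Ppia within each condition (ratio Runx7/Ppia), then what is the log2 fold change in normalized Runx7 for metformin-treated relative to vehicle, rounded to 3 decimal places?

3.265

Runx7/Ppia (vehicle) = 21.98 / 459.3 = 0.047855
Runx7/Ppia (metformin-treated) = 131.5 / 285.8 = 0.46011
Fold change = 0.46011 / 0.047855 = 9.6146
log2(9.6146) = 3.2652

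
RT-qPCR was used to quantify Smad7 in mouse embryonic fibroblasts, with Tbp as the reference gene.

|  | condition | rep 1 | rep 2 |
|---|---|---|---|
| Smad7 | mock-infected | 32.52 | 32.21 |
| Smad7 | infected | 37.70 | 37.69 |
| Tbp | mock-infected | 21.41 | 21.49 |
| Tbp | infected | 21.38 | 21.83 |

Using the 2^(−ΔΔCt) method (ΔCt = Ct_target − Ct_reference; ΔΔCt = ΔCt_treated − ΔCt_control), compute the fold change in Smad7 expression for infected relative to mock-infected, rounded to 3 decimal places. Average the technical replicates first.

0.028

Mean Ct: Smad7 mock-infected 32.365; Smad7 infected 37.695; Tbp mock-infected 21.450; Tbp infected 21.605
ΔCt(mock-infected) = 32.365 − 21.450 = 10.915
ΔCt(infected) = 37.695 − 21.605 = 16.090
ΔΔCt = 16.090 − 10.915 = 5.175
Fold change = 2^(−5.175) = 0.0277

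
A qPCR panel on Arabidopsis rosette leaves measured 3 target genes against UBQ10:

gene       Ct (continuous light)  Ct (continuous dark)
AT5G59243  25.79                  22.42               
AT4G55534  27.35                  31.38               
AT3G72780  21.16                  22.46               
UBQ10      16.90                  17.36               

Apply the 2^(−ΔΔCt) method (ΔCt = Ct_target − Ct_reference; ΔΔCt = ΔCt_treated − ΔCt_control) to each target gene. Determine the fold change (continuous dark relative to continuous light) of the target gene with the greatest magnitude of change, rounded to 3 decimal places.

AT5G59243: ΔΔCt = (22.42−17.36) − (25.79−16.90) = 5.06 − 8.89 = -3.83; fold change = 2^3.83 = 14.221
AT4G55534: ΔΔCt = (31.38−17.36) − (27.35−16.90) = 14.02 − 10.45 = 3.57; fold change = 2^-3.57 = 0.084
AT3G72780: ΔΔCt = (22.46−17.36) − (21.16−16.90) = 5.10 − 4.26 = 0.84; fold change = 2^-0.84 = 0.559
AT5G59243 has the largest |ΔΔCt| = 3.83.

14.221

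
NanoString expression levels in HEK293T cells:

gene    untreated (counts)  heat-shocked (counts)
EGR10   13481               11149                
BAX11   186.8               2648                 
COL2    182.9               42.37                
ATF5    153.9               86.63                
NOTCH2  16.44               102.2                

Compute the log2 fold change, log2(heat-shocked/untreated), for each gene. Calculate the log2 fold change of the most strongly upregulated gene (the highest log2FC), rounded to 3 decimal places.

log2(11149/13481) = -0.274  (EGR10)
log2(2648/186.8) = 3.825  (BAX11)
log2(42.37/182.9) = -2.110  (COL2)
log2(86.63/153.9) = -0.829  (ATF5)
log2(102.2/16.44) = 2.636  (NOTCH2)
BAX11 is most strongly upregulated.

3.825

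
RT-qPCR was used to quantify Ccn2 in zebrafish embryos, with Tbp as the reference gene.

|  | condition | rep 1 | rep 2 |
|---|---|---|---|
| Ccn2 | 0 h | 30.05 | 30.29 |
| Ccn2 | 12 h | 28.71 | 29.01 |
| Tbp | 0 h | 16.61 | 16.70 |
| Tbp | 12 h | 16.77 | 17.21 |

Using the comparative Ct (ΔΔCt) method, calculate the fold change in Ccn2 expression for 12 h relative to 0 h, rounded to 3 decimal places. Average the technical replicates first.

Mean Ct: Ccn2 0 h 30.170; Ccn2 12 h 28.860; Tbp 0 h 16.655; Tbp 12 h 16.990
ΔCt(0 h) = 30.170 − 16.655 = 13.515
ΔCt(12 h) = 28.860 − 16.990 = 11.870
ΔΔCt = 11.870 − 13.515 = -1.645
Fold change = 2^(−(-1.645)) = 2^1.645 = 3.1275

3.127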